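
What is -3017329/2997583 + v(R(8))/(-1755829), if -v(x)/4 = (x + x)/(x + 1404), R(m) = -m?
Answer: -1848971950459937/1836871863296143 ≈ -1.0066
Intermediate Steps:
v(x) = -8*x/(1404 + x) (v(x) = -4*(x + x)/(x + 1404) = -4*2*x/(1404 + x) = -8*x/(1404 + x))
-3017329/2997583 + v(R(8))/(-1755829) = -3017329/2997583 - 8*(-1*8)/(1404 - 1*8)/(-1755829) = -3017329*1/2997583 - 8*(-8)/(1404 - 8)*(-1/1755829) = -3017329/2997583 - 8*(-8)/1396*(-1/1755829) = -3017329/2997583 - 8*(-8)*1/1396*(-1/1755829) = -3017329/2997583 + (16/349)*(-1/1755829) = -3017329/2997583 - 16/612784321 = -1848971950459937/1836871863296143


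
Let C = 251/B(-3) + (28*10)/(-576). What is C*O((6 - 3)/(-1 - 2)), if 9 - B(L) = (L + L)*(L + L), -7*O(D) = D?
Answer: -2113/1512 ≈ -1.3975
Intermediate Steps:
O(D) = -D/7
B(L) = 9 - 4*L² (B(L) = 9 - (L + L)*(L + L) = 9 - 2*L*2*L = 9 - 4*L²)
C = -2113/216 (C = 251/(9 - 4*(-3)²) + (28*10)/(-576) = 251/(9 - 4*9) + 280*(-1/576) = 251/(9 - 36) - 35/72 = 251/(-27) - 35/72 = 251*(-1/27) - 35/72 = -251/27 - 35/72 = -2113/216 ≈ -9.7824)
C*O((6 - 3)/(-1 - 2)) = -(-2113)*(6 - 3)/(-1 - 2)/1512 = -(-2113)*3/(-3)/1512 = -(-2113)*3*(-⅓)/1512 = -(-2113)*(-1)/1512 = -2113/216*⅐ = -2113/1512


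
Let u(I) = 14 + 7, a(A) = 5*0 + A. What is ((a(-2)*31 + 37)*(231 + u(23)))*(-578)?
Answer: 3641400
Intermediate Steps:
a(A) = A (a(A) = 0 + A = A)
u(I) = 21
((a(-2)*31 + 37)*(231 + u(23)))*(-578) = ((-2*31 + 37)*(231 + 21))*(-578) = ((-62 + 37)*252)*(-578) = -25*252*(-578) = -6300*(-578) = 3641400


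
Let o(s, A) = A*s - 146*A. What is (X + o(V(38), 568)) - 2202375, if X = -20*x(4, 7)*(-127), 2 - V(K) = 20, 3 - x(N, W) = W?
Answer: -2305687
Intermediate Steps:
x(N, W) = 3 - W
V(K) = -18 (V(K) = 2 - 1*20 = 2 - 20 = -18)
o(s, A) = -146*A + A*s
X = -10160 (X = -20*(3 - 1*7)*(-127) = -20*(3 - 7)*(-127) = -20*(-4)*(-127) = 80*(-127) = -10160)
(X + o(V(38), 568)) - 2202375 = (-10160 + 568*(-146 - 18)) - 2202375 = (-10160 + 568*(-164)) - 2202375 = (-10160 - 93152) - 2202375 = -103312 - 2202375 = -2305687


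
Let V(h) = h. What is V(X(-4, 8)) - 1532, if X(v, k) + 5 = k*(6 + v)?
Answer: -1521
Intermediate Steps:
X(v, k) = -5 + k*(6 + v)
V(X(-4, 8)) - 1532 = (-5 + 6*8 + 8*(-4)) - 1532 = (-5 + 48 - 32) - 1532 = 11 - 1532 = -1521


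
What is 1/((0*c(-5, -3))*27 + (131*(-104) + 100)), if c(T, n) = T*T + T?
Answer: -1/13524 ≈ -7.3943e-5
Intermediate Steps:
c(T, n) = T + T² (c(T, n) = T² + T = T + T²)
1/((0*c(-5, -3))*27 + (131*(-104) + 100)) = 1/((0*(-5*(1 - 5)))*27 + (131*(-104) + 100)) = 1/((0*(-5*(-4)))*27 + (-13624 + 100)) = 1/((0*20)*27 - 13524) = 1/(0*27 - 13524) = 1/(0 - 13524) = 1/(-13524) = -1/13524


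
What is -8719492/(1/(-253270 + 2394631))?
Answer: -18671580108612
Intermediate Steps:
-8719492/(1/(-253270 + 2394631)) = -8719492/(1/2141361) = -8719492/1/2141361 = -8719492*2141361 = -18671580108612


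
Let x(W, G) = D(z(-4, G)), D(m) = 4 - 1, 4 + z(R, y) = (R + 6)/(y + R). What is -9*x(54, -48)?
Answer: -27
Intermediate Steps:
z(R, y) = -4 + (6 + R)/(R + y) (z(R, y) = -4 + (R + 6)/(y + R) = -4 + (6 + R)/(R + y))
D(m) = 3
x(W, G) = 3
-9*x(54, -48) = -9*3 = -27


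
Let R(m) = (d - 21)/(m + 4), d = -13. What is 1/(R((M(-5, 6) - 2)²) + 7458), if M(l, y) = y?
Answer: 10/74563 ≈ 0.00013411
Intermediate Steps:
R(m) = -34/(4 + m) (R(m) = (-13 - 21)/(m + 4) = -34/(4 + m))
1/(R((M(-5, 6) - 2)²) + 7458) = 1/(-34/(4 + (6 - 2)²) + 7458) = 1/(-34/(4 + 4²) + 7458) = 1/(-34/(4 + 16) + 7458) = 1/(-34/20 + 7458) = 1/(-34*1/20 + 7458) = 1/(-17/10 + 7458) = 1/(74563/10) = 10/74563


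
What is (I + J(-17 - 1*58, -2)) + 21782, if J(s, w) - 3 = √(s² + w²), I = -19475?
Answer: 2310 + √5629 ≈ 2385.0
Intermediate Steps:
J(s, w) = 3 + √(s² + w²)
(I + J(-17 - 1*58, -2)) + 21782 = (-19475 + (3 + √((-17 - 1*58)² + (-2)²))) + 21782 = (-19475 + (3 + √((-17 - 58)² + 4))) + 21782 = (-19475 + (3 + √((-75)² + 4))) + 21782 = (-19475 + (3 + √(5625 + 4))) + 21782 = (-19475 + (3 + √5629)) + 21782 = (-19472 + √5629) + 21782 = 2310 + √5629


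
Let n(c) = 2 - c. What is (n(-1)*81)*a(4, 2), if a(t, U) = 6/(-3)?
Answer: -486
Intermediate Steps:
a(t, U) = -2 (a(t, U) = 6*(-⅓) = -2)
(n(-1)*81)*a(4, 2) = ((2 - 1*(-1))*81)*(-2) = ((2 + 1)*81)*(-2) = (3*81)*(-2) = 243*(-2) = -486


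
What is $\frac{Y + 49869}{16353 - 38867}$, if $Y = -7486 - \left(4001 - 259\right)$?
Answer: $- \frac{38641}{22514} \approx -1.7163$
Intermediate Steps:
$Y = -11228$ ($Y = -7486 - \left(4001 - 259\right) = -7486 - 3742 = -11228$)
$\frac{Y + 49869}{16353 - 38867} = \frac{-11228 + 49869}{16353 - 38867} = \frac{38641}{-22514} = 38641 \left(- \frac{1}{22514}\right) = - \frac{38641}{22514}$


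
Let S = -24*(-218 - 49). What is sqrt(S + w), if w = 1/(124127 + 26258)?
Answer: sqrt(144921073976185)/150385 ≈ 80.050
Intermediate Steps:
w = 1/150385 ≈ 6.6496e-6
S = 6408 (S = -24*(-267) = 6408)
sqrt(S + w) = sqrt(6408 + 1/150385) = sqrt(963667081/150385) = sqrt(144921073976185)/150385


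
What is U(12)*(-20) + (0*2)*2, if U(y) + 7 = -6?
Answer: 260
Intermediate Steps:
U(y) = -13 (U(y) = -7 - 6 = -13)
U(12)*(-20) + (0*2)*2 = -13*(-20) + (0*2)*2 = 260 + 0*2 = 260 + 0 = 260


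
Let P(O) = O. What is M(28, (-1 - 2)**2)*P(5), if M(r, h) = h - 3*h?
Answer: -90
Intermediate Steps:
M(r, h) = -2*h
M(28, (-1 - 2)**2)*P(5) = -2*(-1 - 2)**2*5 = -2*(-3)**2*5 = -2*9*5 = -18*5 = -90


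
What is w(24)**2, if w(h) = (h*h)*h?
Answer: 191102976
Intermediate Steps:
w(h) = h**3 (w(h) = h**2*h = h**3)
w(24)**2 = (24**3)**2 = 13824**2 = 191102976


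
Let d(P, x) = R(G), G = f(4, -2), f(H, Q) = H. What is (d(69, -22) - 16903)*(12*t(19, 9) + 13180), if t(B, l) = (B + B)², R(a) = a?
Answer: -515554692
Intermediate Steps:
G = 4
d(P, x) = 4
t(B, l) = 4*B² (t(B, l) = (2*B)² = 4*B²)
(d(69, -22) - 16903)*(12*t(19, 9) + 13180) = (4 - 16903)*(12*(4*19²) + 13180) = -16899*(12*(4*361) + 13180) = -16899*(12*1444 + 13180) = -16899*(17328 + 13180) = -16899*30508 = -515554692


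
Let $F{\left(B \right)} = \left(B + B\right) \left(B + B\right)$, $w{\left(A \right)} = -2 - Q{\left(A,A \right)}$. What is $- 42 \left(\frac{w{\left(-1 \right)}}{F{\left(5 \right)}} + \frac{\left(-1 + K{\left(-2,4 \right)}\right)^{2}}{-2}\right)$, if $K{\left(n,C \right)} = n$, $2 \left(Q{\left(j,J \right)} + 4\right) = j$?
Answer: $\frac{3759}{20} \approx 187.95$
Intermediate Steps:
$Q{\left(j,J \right)} = -4 + \frac{j}{2}$
$w{\left(A \right)} = 2 - \frac{A}{2}$ ($w{\left(A \right)} = -2 - \left(-4 + \frac{A}{2}\right) = 2 - \frac{A}{2}$)
$F{\left(B \right)} = 4 B^{2}$ ($F{\left(B \right)} = 2 B 2 B = 4 B^{2}$)
$- 42 \left(\frac{w{\left(-1 \right)}}{F{\left(5 \right)}} + \frac{\left(-1 + K{\left(-2,4 \right)}\right)^{2}}{-2}\right) = - 42 \left(\frac{2 - - \frac{1}{2}}{4 \cdot 5^{2}} + \frac{\left(-1 - 2\right)^{2}}{-2}\right) = - 42 \left(\frac{2 + \frac{1}{2}}{4 \cdot 25} + \left(-3\right)^{2} \left(- \frac{1}{2}\right)\right) = - 42 \left(\frac{5}{2 \cdot 100} + 9 \left(- \frac{1}{2}\right)\right) = - 42 \left(\frac{5}{2} \cdot \frac{1}{100} - \frac{9}{2}\right) = - 42 \left(\frac{1}{40} - \frac{9}{2}\right) = \left(-42\right) \left(- \frac{179}{40}\right) = \frac{3759}{20}$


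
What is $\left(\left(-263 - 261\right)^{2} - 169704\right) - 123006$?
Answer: $-18134$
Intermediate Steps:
$\left(\left(-263 - 261\right)^{2} - 169704\right) - 123006 = \left(\left(-524\right)^{2} - 169704\right) - 123006 = \left(274576 - 169704\right) - 123006 = 104872 - 123006 = -18134$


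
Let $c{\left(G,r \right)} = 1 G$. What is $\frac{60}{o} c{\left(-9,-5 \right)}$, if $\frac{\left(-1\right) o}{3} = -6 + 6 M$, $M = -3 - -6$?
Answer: $15$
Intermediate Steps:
$M = 3$ ($M = -3 + 6 = 3$)
$o = -36$ ($o = - 3 \left(-6 + 6 \cdot 3\right) = - 3 \left(-6 + 18\right) = \left(-3\right) 12 = -36$)
$c{\left(G,r \right)} = G$
$\frac{60}{o} c{\left(-9,-5 \right)} = \frac{60}{-36} \left(-9\right) = 60 \left(- \frac{1}{36}\right) \left(-9\right) = \left(- \frac{5}{3}\right) \left(-9\right) = 15$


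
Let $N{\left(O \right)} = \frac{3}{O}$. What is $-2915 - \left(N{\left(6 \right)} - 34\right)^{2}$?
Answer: $- \frac{16149}{4} \approx -4037.3$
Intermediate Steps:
$-2915 - \left(N{\left(6 \right)} - 34\right)^{2} = -2915 - \left(\frac{3}{6} - 34\right)^{2} = -2915 - \left(3 \cdot \frac{1}{6} - 34\right)^{2} = -2915 - \left(\frac{1}{2} - 34\right)^{2} = -2915 - \left(- \frac{67}{2}\right)^{2} = -2915 - \frac{4489}{4} = - \frac{16149}{4}$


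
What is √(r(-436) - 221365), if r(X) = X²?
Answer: I*√31269 ≈ 176.83*I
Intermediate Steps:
√(r(-436) - 221365) = √((-436)² - 221365) = √(190096 - 221365) = √(-31269) = I*√31269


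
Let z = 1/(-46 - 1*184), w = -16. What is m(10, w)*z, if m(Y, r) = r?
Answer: 8/115 ≈ 0.069565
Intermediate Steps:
z = -1/230 (z = 1/(-46 - 184) = 1/(-230) = -1/230 ≈ -0.0043478)
m(10, w)*z = -16*(-1/230) = 8/115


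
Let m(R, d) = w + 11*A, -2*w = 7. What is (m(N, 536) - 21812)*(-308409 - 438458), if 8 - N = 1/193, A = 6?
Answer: 32487967633/2 ≈ 1.6244e+10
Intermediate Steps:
w = -7/2 (w = -½*7 = -7/2 ≈ -3.5000)
N = 1543/193 (N = 8 - 1/193 = 1543/193 ≈ 7.9948)
m(R, d) = 125/2 (m(R, d) = -7/2 + 11*6 = -7/2 + 66 = 125/2)
(m(N, 536) - 21812)*(-308409 - 438458) = (125/2 - 21812)*(-308409 - 438458) = -43499/2*(-746867) = 32487967633/2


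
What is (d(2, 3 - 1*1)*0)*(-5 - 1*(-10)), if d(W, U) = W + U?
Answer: 0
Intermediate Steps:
d(W, U) = U + W
(d(2, 3 - 1*1)*0)*(-5 - 1*(-10)) = (((3 - 1*1) + 2)*0)*(-5 - 1*(-10)) = (((3 - 1) + 2)*0)*(-5 + 10) = ((2 + 2)*0)*5 = (4*0)*5 = 0*5 = 0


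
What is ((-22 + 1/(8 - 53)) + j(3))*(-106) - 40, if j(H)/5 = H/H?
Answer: 79396/45 ≈ 1764.4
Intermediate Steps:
j(H) = 5 (j(H) = 5*(H/H) = 5*1 = 5)
((-22 + 1/(8 - 53)) + j(3))*(-106) - 40 = ((-22 + 1/(8 - 53)) + 5)*(-106) - 40 = ((-22 + 1/(-45)) + 5)*(-106) - 40 = ((-22 - 1/45) + 5)*(-106) - 40 = (-991/45 + 5)*(-106) - 40 = -766/45*(-106) - 40 = 81196/45 - 40 = 79396/45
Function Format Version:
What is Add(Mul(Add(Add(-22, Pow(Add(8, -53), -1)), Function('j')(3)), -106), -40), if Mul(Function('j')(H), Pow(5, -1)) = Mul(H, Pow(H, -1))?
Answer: Rational(79396, 45) ≈ 1764.4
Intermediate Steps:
Function('j')(H) = 5 (Function('j')(H) = Mul(5, Mul(H, Pow(H, -1))) = Mul(5, 1) = 5)
Add(Mul(Add(Add(-22, Pow(Add(8, -53), -1)), Function('j')(3)), -106), -40) = Add(Mul(Add(Add(-22, Pow(Add(8, -53), -1)), 5), -106), -40) = Add(Mul(Add(Add(-22, Pow(-45, -1)), 5), -106), -40) = Add(Mul(Add(Add(-22, Rational(-1, 45)), 5), -106), -40) = Add(Mul(Add(Rational(-991, 45), 5), -106), -40) = Add(Mul(Rational(-766, 45), -106), -40) = Add(Rational(81196, 45), -40) = Rational(79396, 45)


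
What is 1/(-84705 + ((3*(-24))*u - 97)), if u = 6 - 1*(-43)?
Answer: -1/88330 ≈ -1.1321e-5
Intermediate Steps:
u = 49 (u = 6 + 43 = 49)
1/(-84705 + ((3*(-24))*u - 97)) = 1/(-84705 + ((3*(-24))*49 - 97)) = 1/(-84705 + (-72*49 - 97)) = 1/(-84705 + (-3528 - 97)) = 1/(-84705 - 3625) = 1/(-88330) = -1/88330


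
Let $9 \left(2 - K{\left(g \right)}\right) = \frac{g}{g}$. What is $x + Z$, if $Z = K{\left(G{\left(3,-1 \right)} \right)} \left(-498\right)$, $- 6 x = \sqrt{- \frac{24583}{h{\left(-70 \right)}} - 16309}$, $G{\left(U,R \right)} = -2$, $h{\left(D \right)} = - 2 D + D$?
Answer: $- \frac{2822}{3} - \frac{i \sqrt{81634910}}{420} \approx -940.67 - 21.512 i$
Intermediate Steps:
$h{\left(D \right)} = - D$
$K{\left(g \right)} = \frac{17}{9}$ ($K{\left(g \right)} = 2 - \frac{g \frac{1}{g}}{9} = 2 - \frac{1}{9} = \frac{17}{9}$)
$x = - \frac{i \sqrt{81634910}}{420}$ ($x = - \frac{\sqrt{- \frac{24583}{\left(-1\right) \left(-70\right)} - 16309}}{6} = - \frac{\sqrt{- \frac{24583}{70} - 16309}}{6} = - \frac{\sqrt{- \frac{1166213}{70}}}{6} = - \frac{\frac{1}{70} i \sqrt{81634910}}{6} = - \frac{i \sqrt{81634910}}{420} \approx - 21.512 i$)
$Z = - \frac{2822}{3}$ ($Z = \frac{17}{9} \left(-498\right) = - \frac{2822}{3} \approx -940.67$)
$x + Z = - \frac{i \sqrt{81634910}}{420} - \frac{2822}{3} = - \frac{2822}{3} - \frac{i \sqrt{81634910}}{420}$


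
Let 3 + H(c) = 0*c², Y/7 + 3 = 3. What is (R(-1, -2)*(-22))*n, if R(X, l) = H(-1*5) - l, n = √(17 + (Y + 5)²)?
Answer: 22*√42 ≈ 142.58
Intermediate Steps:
Y = 0 (Y = -21 + 7*3 = -21 + 21 = 0)
H(c) = -3 (H(c) = -3 + 0*c² = -3 + 0 = -3)
n = √42 (n = √(17 + (0 + 5)²) = √(17 + 5²) = √(17 + 25) = √42 ≈ 6.4807)
R(X, l) = -3 - l
(R(-1, -2)*(-22))*n = ((-3 - 1*(-2))*(-22))*√42 = ((-3 + 2)*(-22))*√42 = (-1*(-22))*√42 = 22*√42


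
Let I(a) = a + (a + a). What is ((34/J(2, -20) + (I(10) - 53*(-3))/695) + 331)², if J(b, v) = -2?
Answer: 47706859561/483025 ≈ 98767.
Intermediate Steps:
I(a) = 3*a (I(a) = a + 2*a = 3*a)
((34/J(2, -20) + (I(10) - 53*(-3))/695) + 331)² = ((34/(-2) + (3*10 - 53*(-3))/695) + 331)² = ((34*(-½) + (30 + 159)*(1/695)) + 331)² = ((-17 + 189*(1/695)) + 331)² = ((-17 + 189/695) + 331)² = (-11626/695 + 331)² = (218419/695)² = 47706859561/483025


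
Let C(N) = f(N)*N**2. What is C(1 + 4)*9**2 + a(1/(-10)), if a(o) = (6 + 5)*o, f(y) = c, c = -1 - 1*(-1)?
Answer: -11/10 ≈ -1.1000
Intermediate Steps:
c = 0 (c = -1 + 1 = 0)
f(y) = 0
C(N) = 0 (C(N) = 0*N**2 = 0)
a(o) = 11*o
C(1 + 4)*9**2 + a(1/(-10)) = 0*9**2 + 11/(-10) = 0*81 + 11*(-1/10) = 0 - 11/10 = -11/10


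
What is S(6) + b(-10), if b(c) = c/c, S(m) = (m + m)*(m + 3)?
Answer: 109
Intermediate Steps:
S(m) = 2*m*(3 + m) (S(m) = (2*m)*(3 + m) = 2*m*(3 + m))
b(c) = 1
S(6) + b(-10) = 2*6*(3 + 6) + 1 = 2*6*9 + 1 = 108 + 1 = 109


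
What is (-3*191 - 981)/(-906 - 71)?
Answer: 1554/977 ≈ 1.5906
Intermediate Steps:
(-3*191 - 981)/(-906 - 71) = (-573 - 981)/(-977) = -1554*(-1/977) = 1554/977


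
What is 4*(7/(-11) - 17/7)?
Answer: -944/77 ≈ -12.260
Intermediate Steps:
4*(7/(-11) - 17/7) = 4*(7*(-1/11) - 17*1/7) = 4*(-7/11 - 17/7) = 4*(-236/77) = -944/77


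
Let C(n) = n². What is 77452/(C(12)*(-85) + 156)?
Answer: -19363/3021 ≈ -6.4095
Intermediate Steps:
77452/(C(12)*(-85) + 156) = 77452/(12²*(-85) + 156) = 77452/(144*(-85) + 156) = 77452/(-12240 + 156) = 77452/(-12084) = 77452*(-1/12084) = -19363/3021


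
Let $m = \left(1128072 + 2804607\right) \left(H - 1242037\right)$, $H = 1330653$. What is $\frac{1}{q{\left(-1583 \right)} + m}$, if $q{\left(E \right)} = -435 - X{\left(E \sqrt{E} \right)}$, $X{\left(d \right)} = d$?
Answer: $\frac{348498281829}{121451052437769078407528} - \frac{1583 i \sqrt{1583}}{121451052437769078407528} \approx 2.8695 \cdot 10^{-12} - 5.1859 \cdot 10^{-19} i$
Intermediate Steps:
$m = 348498282264$ ($m = \left(1128072 + 2804607\right) \left(1330653 - 1242037\right) = 3932679 \cdot 88616 = 348498282264$)
$q{\left(E \right)} = -435 - E^{\frac{3}{2}}$ ($q{\left(E \right)} = -435 - E \sqrt{E} = -435 - E^{\frac{3}{2}}$)
$\frac{1}{q{\left(-1583 \right)} + m} = \frac{1}{\left(-435 - \left(-1583\right)^{\frac{3}{2}}\right) + 348498282264} = \frac{1}{\left(-435 - - 1583 i \sqrt{1583}\right) + 348498282264} = \frac{1}{\left(-435 + 1583 i \sqrt{1583}\right) + 348498282264} = \frac{1}{348498281829 + 1583 i \sqrt{1583}}$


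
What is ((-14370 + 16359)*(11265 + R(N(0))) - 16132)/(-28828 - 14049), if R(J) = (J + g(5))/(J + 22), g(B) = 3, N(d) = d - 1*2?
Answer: -447801049/857540 ≈ -522.19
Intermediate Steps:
N(d) = -2 + d (N(d) = d - 2 = -2 + d)
R(J) = (3 + J)/(22 + J) (R(J) = (J + 3)/(J + 22) = (3 + J)/(22 + J))
((-14370 + 16359)*(11265 + R(N(0))) - 16132)/(-28828 - 14049) = ((-14370 + 16359)*(11265 + (3 + (-2 + 0))/(22 + (-2 + 0))) - 16132)/(-28828 - 14049) = (1989*(11265 + (3 - 2)/(22 - 2)) - 16132)/(-42877) = (1989*(11265 + 1/20) - 16132)*(-1/42877) = (1989*(225301/20) - 16132)*(-1/42877) = (448123689/20 - 16132)*(-1/42877) = (447801049/20)*(-1/42877) = -447801049/857540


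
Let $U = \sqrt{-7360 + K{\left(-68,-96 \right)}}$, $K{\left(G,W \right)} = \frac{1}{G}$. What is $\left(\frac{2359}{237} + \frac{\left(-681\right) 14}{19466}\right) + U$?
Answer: $\frac{21830368}{2306721} + \frac{3 i \sqrt{945353}}{34} \approx 9.4638 + 85.791 i$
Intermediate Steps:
$U = \frac{3 i \sqrt{945353}}{34}$ ($U = \sqrt{-7360 + \frac{1}{-68}} = \sqrt{-7360 - \frac{1}{68}} = \sqrt{- \frac{500481}{68}} = \frac{3 i \sqrt{945353}}{34} \approx 85.791 i$)
$\left(\frac{2359}{237} + \frac{\left(-681\right) 14}{19466}\right) + U = \left(\frac{2359}{237} + \frac{\left(-681\right) 14}{19466}\right) + \frac{3 i \sqrt{945353}}{34} = \left(2359 \cdot \frac{1}{237} - \frac{4767}{9733}\right) + \frac{3 i \sqrt{945353}}{34} = \left(\frac{2359}{237} - \frac{4767}{9733}\right) + \frac{3 i \sqrt{945353}}{34} = \frac{21830368}{2306721} + \frac{3 i \sqrt{945353}}{34}$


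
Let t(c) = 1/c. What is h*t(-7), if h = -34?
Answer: 34/7 ≈ 4.8571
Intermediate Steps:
h*t(-7) = -34/(-7) = -34*(-⅐) = 34/7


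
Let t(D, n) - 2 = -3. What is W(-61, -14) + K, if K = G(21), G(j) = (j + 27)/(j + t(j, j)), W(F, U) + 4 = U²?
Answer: 972/5 ≈ 194.40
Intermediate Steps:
t(D, n) = -1 (t(D, n) = 2 - 3 = -1)
W(F, U) = -4 + U²
G(j) = (27 + j)/(-1 + j) (G(j) = (j + 27)/(j - 1) = (27 + j)/(-1 + j))
K = 12/5 (K = (27 + 21)/(-1 + 21) = 48/20 = (1/20)*48 = 12/5 ≈ 2.4000)
W(-61, -14) + K = (-4 + (-14)²) + 12/5 = (-4 + 196) + 12/5 = 192 + 12/5 = 972/5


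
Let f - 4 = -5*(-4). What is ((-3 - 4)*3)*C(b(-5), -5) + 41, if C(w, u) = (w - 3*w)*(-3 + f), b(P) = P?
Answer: -4369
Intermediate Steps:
f = 24 (f = 4 - 5*(-4) = 4 + 20 = 24)
C(w, u) = -42*w (C(w, u) = (w - 3*w)*(-3 + 24) = -2*w*21 = -42*w)
((-3 - 4)*3)*C(b(-5), -5) + 41 = ((-3 - 4)*3)*(-42*(-5)) + 41 = -7*3*210 + 41 = -21*210 + 41 = -4410 + 41 = -4369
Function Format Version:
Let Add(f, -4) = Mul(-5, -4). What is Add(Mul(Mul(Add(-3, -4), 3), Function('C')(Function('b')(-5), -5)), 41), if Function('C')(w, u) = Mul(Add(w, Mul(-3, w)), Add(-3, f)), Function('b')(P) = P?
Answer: -4369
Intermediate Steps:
f = 24 (f = Add(4, Mul(-5, -4)) = Add(4, 20) = 24)
Function('C')(w, u) = Mul(-42, w) (Function('C')(w, u) = Mul(Add(w, Mul(-3, w)), Add(-3, 24)) = Mul(Mul(-2, w), 21) = Mul(-42, w))
Add(Mul(Mul(Add(-3, -4), 3), Function('C')(Function('b')(-5), -5)), 41) = Add(Mul(Mul(Add(-3, -4), 3), Mul(-42, -5)), 41) = Add(Mul(Mul(-7, 3), 210), 41) = Add(Mul(-21, 210), 41) = Add(-4410, 41) = -4369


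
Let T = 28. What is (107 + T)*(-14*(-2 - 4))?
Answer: 11340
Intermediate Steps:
(107 + T)*(-14*(-2 - 4)) = (107 + 28)*(-14*(-2 - 4)) = 135*(-14*(-6)) = 135*84 = 11340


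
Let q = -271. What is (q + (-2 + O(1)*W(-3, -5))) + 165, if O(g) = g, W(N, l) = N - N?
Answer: -108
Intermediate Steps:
W(N, l) = 0
(q + (-2 + O(1)*W(-3, -5))) + 165 = (-271 + (-2 + 1*0)) + 165 = (-271 + (-2 + 0)) + 165 = (-271 - 2) + 165 = -273 + 165 = -108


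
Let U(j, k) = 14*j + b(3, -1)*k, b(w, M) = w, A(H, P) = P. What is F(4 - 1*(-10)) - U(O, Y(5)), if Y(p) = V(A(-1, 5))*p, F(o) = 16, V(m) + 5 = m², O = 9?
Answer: -410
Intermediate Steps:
V(m) = -5 + m²
Y(p) = 20*p (Y(p) = (-5 + 5²)*p = (-5 + 25)*p = 20*p)
U(j, k) = 3*k + 14*j (U(j, k) = 14*j + 3*k = 3*k + 14*j)
F(4 - 1*(-10)) - U(O, Y(5)) = 16 - (3*(20*5) + 14*9) = 16 - (3*100 + 126) = 16 - (300 + 126) = 16 - 1*426 = 16 - 426 = -410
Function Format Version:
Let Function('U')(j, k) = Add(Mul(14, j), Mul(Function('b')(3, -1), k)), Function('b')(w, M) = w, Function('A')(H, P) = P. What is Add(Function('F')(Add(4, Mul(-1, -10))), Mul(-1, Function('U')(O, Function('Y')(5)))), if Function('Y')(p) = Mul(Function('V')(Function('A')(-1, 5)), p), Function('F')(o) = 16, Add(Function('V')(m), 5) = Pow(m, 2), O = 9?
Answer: -410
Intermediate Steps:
Function('V')(m) = Add(-5, Pow(m, 2))
Function('Y')(p) = Mul(20, p) (Function('Y')(p) = Mul(Add(-5, Pow(5, 2)), p) = Mul(Add(-5, 25), p) = Mul(20, p))
Function('U')(j, k) = Add(Mul(3, k), Mul(14, j)) (Function('U')(j, k) = Add(Mul(14, j), Mul(3, k)) = Add(Mul(3, k), Mul(14, j)))
Add(Function('F')(Add(4, Mul(-1, -10))), Mul(-1, Function('U')(O, Function('Y')(5)))) = Add(16, Mul(-1, Add(Mul(3, Mul(20, 5)), Mul(14, 9)))) = Add(16, Mul(-1, Add(Mul(3, 100), 126))) = Add(16, Mul(-1, Add(300, 126))) = Add(16, Mul(-1, 426)) = Add(16, -426) = -410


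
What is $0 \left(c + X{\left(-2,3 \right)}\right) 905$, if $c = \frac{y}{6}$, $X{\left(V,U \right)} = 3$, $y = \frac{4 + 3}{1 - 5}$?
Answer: $0$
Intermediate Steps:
$y = - \frac{7}{4}$ ($y = \frac{7}{-4} = 7 \left(- \frac{1}{4}\right) = - \frac{7}{4} \approx -1.75$)
$c = - \frac{7}{24}$ ($c = - \frac{7}{4 \cdot 6} = \left(- \frac{7}{4}\right) \frac{1}{6} = - \frac{7}{24} \approx -0.29167$)
$0 \left(c + X{\left(-2,3 \right)}\right) 905 = 0 \left(- \frac{7}{24} + 3\right) 905 = 0 \cdot \frac{65}{24} \cdot 905 = 0 \cdot 905 = 0$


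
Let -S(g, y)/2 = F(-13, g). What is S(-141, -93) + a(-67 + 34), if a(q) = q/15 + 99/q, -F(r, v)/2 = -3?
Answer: -86/5 ≈ -17.200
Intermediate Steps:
F(r, v) = 6 (F(r, v) = -2*(-3) = 6)
S(g, y) = -12 (S(g, y) = -2*6 = -12)
a(q) = 99/q + q/15 (a(q) = q*(1/15) + 99/q = q/15 + 99/q = 99/q + q/15)
S(-141, -93) + a(-67 + 34) = -12 + (99/(-67 + 34) + (-67 + 34)/15) = -12 + (99/(-33) + (1/15)*(-33)) = -12 + (99*(-1/33) - 11/5) = -12 + (-3 - 11/5) = -12 - 26/5 = -86/5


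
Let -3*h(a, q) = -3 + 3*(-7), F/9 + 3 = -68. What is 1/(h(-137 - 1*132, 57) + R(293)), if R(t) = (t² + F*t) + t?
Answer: -1/101077 ≈ -9.8934e-6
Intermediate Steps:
F = -639 (F = -27 + 9*(-68) = -27 - 612 = -639)
h(a, q) = 8 (h(a, q) = -(-3 + 3*(-7))/3 = -(-3 - 21)/3 = -⅓*(-24) = 8)
R(t) = t² - 638*t (R(t) = (t² - 639*t) + t = t² - 638*t)
1/(h(-137 - 1*132, 57) + R(293)) = 1/(8 + 293*(-638 + 293)) = 1/(8 + 293*(-345)) = 1/(8 - 101085) = 1/(-101077) = -1/101077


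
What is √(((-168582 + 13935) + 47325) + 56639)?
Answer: I*√50683 ≈ 225.13*I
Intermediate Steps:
√(((-168582 + 13935) + 47325) + 56639) = √((-154647 + 47325) + 56639) = √(-107322 + 56639) = √(-50683) = I*√50683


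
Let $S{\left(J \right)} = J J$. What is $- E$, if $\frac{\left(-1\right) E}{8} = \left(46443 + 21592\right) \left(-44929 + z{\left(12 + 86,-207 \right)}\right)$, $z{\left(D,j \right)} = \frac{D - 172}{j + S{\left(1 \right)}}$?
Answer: $- \frac{2518737342000}{103} \approx -2.4454 \cdot 10^{10}$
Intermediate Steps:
$S{\left(J \right)} = J^{2}$
$z{\left(D,j \right)} = \frac{-172 + D}{1 + j}$ ($z{\left(D,j \right)} = \frac{D - 172}{j + 1^{2}} = \frac{-172 + D}{j + 1} = \frac{-172 + D}{1 + j}$)
$E = \frac{2518737342000}{103}$ ($E = - 8 \left(46443 + 21592\right) \left(-44929 + \frac{-172 + \left(12 + 86\right)}{1 - 207}\right) = - 8 \cdot 68035 \left(-44929 + \frac{-172 + 98}{-206}\right) = - 8 \cdot 68035 \left(-44929 - - \frac{37}{103}\right) = - 8 \cdot 68035 \left(-44929 + \frac{37}{103}\right) = - 8 \cdot 68035 \left(- \frac{4627650}{103}\right) = \left(-8\right) \left(- \frac{314842167750}{103}\right) = \frac{2518737342000}{103} \approx 2.4454 \cdot 10^{10}$)
$- E = \left(-1\right) \frac{2518737342000}{103} = - \frac{2518737342000}{103}$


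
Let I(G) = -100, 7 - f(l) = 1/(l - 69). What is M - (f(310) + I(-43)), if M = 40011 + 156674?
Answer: 47423499/241 ≈ 1.9678e+5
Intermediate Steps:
M = 196685
f(l) = 7 - 1/(-69 + l) (f(l) = 7 - 1/(l - 69) = 7 - 1/(-69 + l))
M - (f(310) + I(-43)) = 196685 - ((-484 + 7*310)/(-69 + 310) - 100) = 196685 - ((-484 + 2170)/241 - 100) = 196685 - ((1/241)*1686 - 100) = 196685 - (1686/241 - 100) = 196685 - 1*(-22414/241) = 196685 + 22414/241 = 47423499/241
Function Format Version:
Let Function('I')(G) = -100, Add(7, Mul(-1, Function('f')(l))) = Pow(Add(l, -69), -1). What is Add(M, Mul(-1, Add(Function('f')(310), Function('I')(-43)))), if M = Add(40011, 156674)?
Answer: Rational(47423499, 241) ≈ 1.9678e+5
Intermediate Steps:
M = 196685
Function('f')(l) = Add(7, Mul(-1, Pow(Add(-69, l), -1))) (Function('f')(l) = Add(7, Mul(-1, Pow(Add(l, -69), -1))) = Add(7, Mul(-1, Pow(Add(-69, l), -1))))
Add(M, Mul(-1, Add(Function('f')(310), Function('I')(-43)))) = Add(196685, Mul(-1, Add(Mul(Pow(Add(-69, 310), -1), Add(-484, Mul(7, 310))), -100))) = Add(196685, Mul(-1, Add(Mul(Pow(241, -1), Add(-484, 2170)), -100))) = Add(196685, Mul(-1, Add(Mul(Rational(1, 241), 1686), -100))) = Add(196685, Mul(-1, Add(Rational(1686, 241), -100))) = Add(196685, Mul(-1, Rational(-22414, 241))) = Add(196685, Rational(22414, 241)) = Rational(47423499, 241)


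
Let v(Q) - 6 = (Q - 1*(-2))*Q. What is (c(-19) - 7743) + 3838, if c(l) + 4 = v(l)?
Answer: -3580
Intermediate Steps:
v(Q) = 6 + Q*(2 + Q) (v(Q) = 6 + (Q - 1*(-2))*Q = 6 + (Q + 2)*Q = 6 + (2 + Q)*Q = 6 + Q*(2 + Q))
c(l) = 2 + l² + 2*l (c(l) = -4 + (6 + l² + 2*l) = 2 + l² + 2*l)
(c(-19) - 7743) + 3838 = ((2 + (-19)² + 2*(-19)) - 7743) + 3838 = ((2 + 361 - 38) - 7743) + 3838 = (325 - 7743) + 3838 = -7418 + 3838 = -3580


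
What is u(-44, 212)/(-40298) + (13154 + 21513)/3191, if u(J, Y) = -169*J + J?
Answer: 686711447/64295459 ≈ 10.681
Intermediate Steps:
u(J, Y) = -168*J
u(-44, 212)/(-40298) + (13154 + 21513)/3191 = -168*(-44)/(-40298) + (13154 + 21513)/3191 = 7392*(-1/40298) + 34667*(1/3191) = -3696/20149 + 34667/3191 = 686711447/64295459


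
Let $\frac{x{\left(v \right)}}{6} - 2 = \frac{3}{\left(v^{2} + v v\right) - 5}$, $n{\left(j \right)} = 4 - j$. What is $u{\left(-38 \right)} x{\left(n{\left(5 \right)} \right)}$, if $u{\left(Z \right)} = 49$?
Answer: $294$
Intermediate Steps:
$x{\left(v \right)} = 12 + \frac{18}{-5 + 2 v^{2}}$ ($x{\left(v \right)} = 12 + 6 \frac{3}{\left(v^{2} + v v\right) - 5} = 12 + 6 \frac{3}{\left(v^{2} + v^{2}\right) - 5} = 12 + 6 \frac{3}{2 v^{2} - 5} = 12 + 6 \frac{3}{-5 + 2 v^{2}} = 12 + \frac{18}{-5 + 2 v^{2}}$)
$u{\left(-38 \right)} x{\left(n{\left(5 \right)} \right)} = 49 \frac{6 \left(-7 + 4 \left(4 - 5\right)^{2}\right)}{-5 + 2 \left(4 - 5\right)^{2}} = 49 \frac{6 \left(-7 + 4 \left(-1\right)^{2}\right)}{-5 + 2 \left(-1\right)^{2}} = 49 \frac{6 \left(-7 + 4 \cdot 1\right)}{-5 + 2 \cdot 1} = 49 \frac{6 \left(-7 + 4\right)}{-5 + 2} = 49 \cdot 6 \frac{1}{-3} \left(-3\right) = 49 \cdot 6 \left(- \frac{1}{3}\right) \left(-3\right) = 49 \cdot 6 = 294$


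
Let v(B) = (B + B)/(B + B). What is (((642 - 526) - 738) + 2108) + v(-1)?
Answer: 1487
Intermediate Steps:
v(B) = 1 (v(B) = (2*B)/((2*B)) = (2*B)*(1/(2*B)) = 1)
(((642 - 526) - 738) + 2108) + v(-1) = (((642 - 526) - 738) + 2108) + 1 = ((116 - 738) + 2108) + 1 = (-622 + 2108) + 1 = 1486 + 1 = 1487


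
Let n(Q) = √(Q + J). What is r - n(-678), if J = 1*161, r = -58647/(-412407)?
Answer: 19549/137469 - I*√517 ≈ 0.14221 - 22.738*I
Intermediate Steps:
r = 19549/137469 (r = -58647*(-1/412407) = 19549/137469 ≈ 0.14221)
J = 161
n(Q) = √(161 + Q) (n(Q) = √(Q + 161) = √(161 + Q))
r - n(-678) = 19549/137469 - √(161 - 678) = 19549/137469 - √(-517) = 19549/137469 - I*√517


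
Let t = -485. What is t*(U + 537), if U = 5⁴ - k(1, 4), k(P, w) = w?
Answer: -561630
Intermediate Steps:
U = 621 (U = 5⁴ - 1*4 = 625 - 4 = 621)
t*(U + 537) = -485*(621 + 537) = -485*1158 = -561630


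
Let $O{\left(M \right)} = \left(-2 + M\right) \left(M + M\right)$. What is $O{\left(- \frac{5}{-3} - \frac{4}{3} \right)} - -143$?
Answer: $\frac{1277}{9} \approx 141.89$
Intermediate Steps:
$O{\left(M \right)} = 2 M \left(-2 + M\right)$ ($O{\left(M \right)} = \left(-2 + M\right) 2 M = 2 M \left(-2 + M\right)$)
$O{\left(- \frac{5}{-3} - \frac{4}{3} \right)} - -143 = 2 \left(- \frac{5}{-3} - \frac{4}{3}\right) \left(-2 - \left(- \frac{5}{3} + \frac{4}{3}\right)\right) - -143 = 2 \left(\left(-5\right) \left(- \frac{1}{3}\right) - \frac{4}{3}\right) \left(-2 - - \frac{1}{3}\right) + 143 = 2 \left(\frac{5}{3} - \frac{4}{3}\right) \left(-2 + \left(\frac{5}{3} - \frac{4}{3}\right)\right) + 143 = 2 \cdot \frac{1}{3} \left(-2 + \frac{1}{3}\right) + 143 = 2 \cdot \frac{1}{3} \left(- \frac{5}{3}\right) + 143 = - \frac{10}{9} + 143 = \frac{1277}{9}$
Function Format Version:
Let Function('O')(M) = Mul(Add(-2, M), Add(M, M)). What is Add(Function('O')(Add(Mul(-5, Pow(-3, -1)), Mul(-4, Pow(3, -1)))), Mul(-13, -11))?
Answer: Rational(1277, 9) ≈ 141.89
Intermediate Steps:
Function('O')(M) = Mul(2, M, Add(-2, M)) (Function('O')(M) = Mul(Add(-2, M), Mul(2, M)) = Mul(2, M, Add(-2, M)))
Add(Function('O')(Add(Mul(-5, Pow(-3, -1)), Mul(-4, Pow(3, -1)))), Mul(-13, -11)) = Add(Mul(2, Add(Mul(-5, Pow(-3, -1)), Mul(-4, Pow(3, -1))), Add(-2, Add(Mul(-5, Pow(-3, -1)), Mul(-4, Pow(3, -1))))), Mul(-13, -11)) = Add(Mul(2, Add(Mul(-5, Rational(-1, 3)), Mul(-4, Rational(1, 3))), Add(-2, Add(Mul(-5, Rational(-1, 3)), Mul(-4, Rational(1, 3))))), 143) = Add(Mul(2, Add(Rational(5, 3), Rational(-4, 3)), Add(-2, Add(Rational(5, 3), Rational(-4, 3)))), 143) = Add(Mul(2, Rational(1, 3), Add(-2, Rational(1, 3))), 143) = Add(Mul(2, Rational(1, 3), Rational(-5, 3)), 143) = Add(Rational(-10, 9), 143) = Rational(1277, 9)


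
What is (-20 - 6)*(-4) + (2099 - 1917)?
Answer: 286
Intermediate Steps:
(-20 - 6)*(-4) + (2099 - 1917) = -26*(-4) + 182 = 104 + 182 = 286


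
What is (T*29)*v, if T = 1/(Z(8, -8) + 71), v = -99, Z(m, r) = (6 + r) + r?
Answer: -2871/61 ≈ -47.066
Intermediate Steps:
Z(m, r) = 6 + 2*r
T = 1/61 (T = 1/((6 + 2*(-8)) + 71) = 1/((6 - 16) + 71) = 1/(-10 + 71) = 1/61 ≈ 0.016393)
(T*29)*v = ((1/61)*29)*(-99) = (29/61)*(-99) = -2871/61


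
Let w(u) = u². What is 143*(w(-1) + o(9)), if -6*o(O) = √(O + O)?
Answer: 143 - 143*√2/2 ≈ 41.884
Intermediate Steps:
o(O) = -√2*√O/6 (o(O) = -√(O + O)/6 = -√2*√O/6)
143*(w(-1) + o(9)) = 143*((-1)² - √2*√9/6) = 143*(1 - ⅙*√2*3) = 143*(1 - √2/2) = 143 - 143*√2/2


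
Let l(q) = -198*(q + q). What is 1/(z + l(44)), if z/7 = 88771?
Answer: 1/603973 ≈ 1.6557e-6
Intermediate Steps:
l(q) = -396*q
z = 621397 (z = 7*88771 = 621397)
1/(z + l(44)) = 1/(621397 - 396*44) = 1/(621397 - 17424) = 1/603973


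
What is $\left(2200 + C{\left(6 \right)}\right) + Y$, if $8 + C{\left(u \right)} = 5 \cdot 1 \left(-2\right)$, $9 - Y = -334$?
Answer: $2525$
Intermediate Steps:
$Y = 343$ ($Y = 9 - -334 = 9 + 334 = 343$)
$C{\left(u \right)} = -18$ ($C{\left(u \right)} = -8 + 5 \cdot 1 \left(-2\right) = -8 + 5 \left(-2\right) = -8 - 10 = -18$)
$\left(2200 + C{\left(6 \right)}\right) + Y = \left(2200 - 18\right) + 343 = 2182 + 343 = 2525$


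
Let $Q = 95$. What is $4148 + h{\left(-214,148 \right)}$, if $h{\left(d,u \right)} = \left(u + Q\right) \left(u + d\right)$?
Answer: $-11890$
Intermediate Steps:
$h{\left(d,u \right)} = \left(95 + u\right) \left(d + u\right)$ ($h{\left(d,u \right)} = \left(u + 95\right) \left(u + d\right) = \left(95 + u\right) \left(d + u\right)$)
$4148 + h{\left(-214,148 \right)} = 4148 + \left(148^{2} + 95 \left(-214\right) + 95 \cdot 148 - 31672\right) = 4148 + \left(21904 - 20330 + 14060 - 31672\right) = 4148 - 16038 = -11890$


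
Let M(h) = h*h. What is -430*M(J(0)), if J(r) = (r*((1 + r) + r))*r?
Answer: 0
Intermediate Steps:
J(r) = r²*(1 + 2*r) (J(r) = (r*(1 + 2*r))*r = r²*(1 + 2*r))
M(h) = h²
-430*M(J(0)) = -430*(0²*(1 + 2*0))² = -430*(0*(1 + 0))² = -430*(0*1)² = -430*0² = -430*0 = 0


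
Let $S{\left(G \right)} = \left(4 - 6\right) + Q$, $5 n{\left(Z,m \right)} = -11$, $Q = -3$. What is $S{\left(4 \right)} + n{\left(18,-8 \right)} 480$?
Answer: $-1061$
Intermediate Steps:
$n{\left(Z,m \right)} = - \frac{11}{5}$ ($n{\left(Z,m \right)} = \frac{1}{5} \left(-11\right) = - \frac{11}{5}$)
$S{\left(G \right)} = -5$ ($S{\left(G \right)} = \left(4 - 6\right) - 3 = -2 - 3 = -5$)
$S{\left(4 \right)} + n{\left(18,-8 \right)} 480 = -5 - 1056 = -1061$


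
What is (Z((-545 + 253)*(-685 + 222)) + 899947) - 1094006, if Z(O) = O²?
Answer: 18277764357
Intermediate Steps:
(Z((-545 + 253)*(-685 + 222)) + 899947) - 1094006 = (((-545 + 253)*(-685 + 222))² + 899947) - 1094006 = ((-292*(-463))² + 899947) - 1094006 = (135196² + 899947) - 1094006 = (18277958416 + 899947) - 1094006 = 18278858363 - 1094006 = 18277764357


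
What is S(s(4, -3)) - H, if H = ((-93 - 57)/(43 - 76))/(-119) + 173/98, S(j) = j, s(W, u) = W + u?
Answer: -13325/18326 ≈ -0.72711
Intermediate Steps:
H = 31651/18326 (H = -150/(-33)*(-1/119) + 173*(1/98) = -150*(-1/33)*(-1/119) + 173/98 = (50/11)*(-1/119) + 173/98 = -50/1309 + 173/98 = 31651/18326 ≈ 1.7271)
S(s(4, -3)) - H = (4 - 3) - 1*31651/18326 = 1 - 31651/18326 = -13325/18326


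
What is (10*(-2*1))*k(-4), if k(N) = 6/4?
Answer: -30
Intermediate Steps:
k(N) = 3/2 (k(N) = 6*(¼) = 3/2)
(10*(-2*1))*k(-4) = (10*(-2*1))*(3/2) = (10*(-2))*(3/2) = -20*3/2 = -30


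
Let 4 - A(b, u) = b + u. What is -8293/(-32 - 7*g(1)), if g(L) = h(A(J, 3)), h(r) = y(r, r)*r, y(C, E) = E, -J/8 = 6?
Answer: 8293/16839 ≈ 0.49249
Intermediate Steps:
J = -48 (J = -8*6 = -48)
A(b, u) = 4 - b - u (A(b, u) = 4 - (b + u) = 4 + (-b - u) = 4 - b - u)
h(r) = r**2 (h(r) = r*r = r**2)
g(L) = 2401 (g(L) = (4 - 1*(-48) - 1*3)**2 = (4 + 48 - 3)**2 = 49**2 = 2401)
-8293/(-32 - 7*g(1)) = -8293/(-32 - 7*2401) = -8293/(-32 - 16807) = -8293/(-16839) = -8293*(-1/16839) = 8293/16839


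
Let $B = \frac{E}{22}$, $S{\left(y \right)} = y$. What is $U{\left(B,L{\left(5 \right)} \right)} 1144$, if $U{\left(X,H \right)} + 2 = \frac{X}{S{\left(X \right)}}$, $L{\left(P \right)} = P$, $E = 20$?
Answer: $-1144$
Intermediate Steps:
$B = \frac{10}{11}$ ($B = \frac{20}{22} = 20 \cdot \frac{1}{22} = \frac{10}{11} \approx 0.90909$)
$U{\left(X,H \right)} = -1$ ($U{\left(X,H \right)} = -2 + \frac{X}{X} = -2 + 1 = -1$)
$U{\left(B,L{\left(5 \right)} \right)} 1144 = \left(-1\right) 1144 = -1144$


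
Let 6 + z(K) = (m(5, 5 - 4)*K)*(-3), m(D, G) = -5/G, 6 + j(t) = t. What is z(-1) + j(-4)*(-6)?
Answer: 39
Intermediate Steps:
j(t) = -6 + t
z(K) = -6 + 15*K (z(K) = -6 + ((-5/(5 - 4))*K)*(-3) = -6 + ((-5/1)*K)*(-3) = -6 + ((-5*1)*K)*(-3) = -6 - 5*K*(-3) = -6 + 15*K)
z(-1) + j(-4)*(-6) = (-6 + 15*(-1)) + (-6 - 4)*(-6) = (-6 - 15) - 10*(-6) = -21 + 60 = 39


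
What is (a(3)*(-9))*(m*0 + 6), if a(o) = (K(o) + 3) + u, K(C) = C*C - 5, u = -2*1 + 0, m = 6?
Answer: -270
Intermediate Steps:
u = -2 (u = -2 + 0 = -2)
K(C) = -5 + C² (K(C) = C² - 5 = -5 + C²)
a(o) = -4 + o² (a(o) = ((-5 + o²) + 3) - 2 = (-2 + o²) - 2 = -4 + o²)
(a(3)*(-9))*(m*0 + 6) = ((-4 + 3²)*(-9))*(6*0 + 6) = ((-4 + 9)*(-9))*(0 + 6) = (5*(-9))*6 = -45*6 = -270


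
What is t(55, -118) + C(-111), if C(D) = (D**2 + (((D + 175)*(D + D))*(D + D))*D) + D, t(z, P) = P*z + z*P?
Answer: -350114306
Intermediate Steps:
t(z, P) = 2*P*z (t(z, P) = P*z + P*z = 2*P*z)
C(D) = D + D**2 + 4*D**3*(175 + D) (C(D) = (D**2 + (((175 + D)*(2*D))*(2*D))*D) + D = (D**2 + ((2*D*(175 + D))*(2*D))*D) + D = (D**2 + (4*D**2*(175 + D))*D) + D = (D**2 + 4*D**3*(175 + D)) + D = D + D**2 + 4*D**3*(175 + D))
t(55, -118) + C(-111) = 2*(-118)*55 - 111*(1 - 111 + 4*(-111)**3 + 700*(-111)**2) = -12980 - 111*(1 - 111 + 4*(-1367631) + 700*12321) = -12980 - 111*(1 - 111 - 5470524 + 8624700) = -12980 - 111*3154066 = -12980 - 350101326 = -350114306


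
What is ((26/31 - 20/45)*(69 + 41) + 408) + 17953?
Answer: 5134819/279 ≈ 18404.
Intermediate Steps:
((26/31 - 20/45)*(69 + 41) + 408) + 17953 = ((26*(1/31) - 20*1/45)*110 + 408) + 17953 = ((26/31 - 4/9)*110 + 408) + 17953 = ((110/279)*110 + 408) + 17953 = (12100/279 + 408) + 17953 = 125932/279 + 17953 = 5134819/279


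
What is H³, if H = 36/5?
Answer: 46656/125 ≈ 373.25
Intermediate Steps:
H = 36/5 (H = 36*(⅕) = 36/5 ≈ 7.2000)
H³ = (36/5)³ = 46656/125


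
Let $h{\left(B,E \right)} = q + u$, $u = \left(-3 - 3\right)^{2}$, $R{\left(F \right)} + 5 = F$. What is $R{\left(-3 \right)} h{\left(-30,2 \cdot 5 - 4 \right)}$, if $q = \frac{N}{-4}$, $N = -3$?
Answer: $-294$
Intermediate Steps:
$R{\left(F \right)} = -5 + F$
$q = \frac{3}{4}$ ($q = - \frac{3}{-4} = \left(-3\right) \left(- \frac{1}{4}\right) = \frac{3}{4} \approx 0.75$)
$u = 36$ ($u = \left(-6\right)^{2} = 36$)
$h{\left(B,E \right)} = \frac{147}{4}$ ($h{\left(B,E \right)} = \frac{3}{4} + 36 = \frac{147}{4}$)
$R{\left(-3 \right)} h{\left(-30,2 \cdot 5 - 4 \right)} = \left(-5 - 3\right) \frac{147}{4} = \left(-8\right) \frac{147}{4} = -294$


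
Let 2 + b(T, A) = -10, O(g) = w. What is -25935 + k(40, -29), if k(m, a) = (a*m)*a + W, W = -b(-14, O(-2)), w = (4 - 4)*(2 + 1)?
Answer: 7717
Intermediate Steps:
w = 0 (w = 0*3 = 0)
O(g) = 0
b(T, A) = -12 (b(T, A) = -2 - 10 = -12)
W = 12 (W = -1*(-12) = 12)
k(m, a) = 12 + m*a² (k(m, a) = (a*m)*a + 12 = m*a² + 12 = 12 + m*a²)
-25935 + k(40, -29) = -25935 + (12 + 40*(-29)²) = -25935 + (12 + 40*841) = -25935 + (12 + 33640) = -25935 + 33652 = 7717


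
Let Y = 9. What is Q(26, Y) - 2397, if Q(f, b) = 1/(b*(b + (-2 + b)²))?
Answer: -1251233/522 ≈ -2397.0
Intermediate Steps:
Q(f, b) = 1/(b*(b + (-2 + b)²))
Q(26, Y) - 2397 = 1/(9*(9 + (-2 + 9)²)) - 2397 = 1/(9*(9 + 7²)) - 2397 = 1/(9*(9 + 49)) - 2397 = (⅑)/58 - 2397 = (⅑)*(1/58) - 2397 = 1/522 - 2397 = -1251233/522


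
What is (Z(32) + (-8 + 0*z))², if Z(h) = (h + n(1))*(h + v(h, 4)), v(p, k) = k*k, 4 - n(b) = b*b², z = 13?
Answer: 2795584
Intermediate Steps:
n(b) = 4 - b³ (n(b) = 4 - b*b² = 4 - b³)
v(p, k) = k²
Z(h) = (3 + h)*(16 + h) (Z(h) = (h + (4 - 1*1³))*(h + 4²) = (h + (4 - 1*1))*(h + 16) = (h + (4 - 1))*(16 + h) = (h + 3)*(16 + h) = (3 + h)*(16 + h))
(Z(32) + (-8 + 0*z))² = ((48 + 32² + 19*32) + (-8 + 0*13))² = ((48 + 1024 + 608) + (-8 + 0))² = (1680 - 8)² = 1672² = 2795584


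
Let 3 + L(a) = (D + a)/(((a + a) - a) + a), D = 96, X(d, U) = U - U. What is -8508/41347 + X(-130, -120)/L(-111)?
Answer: -8508/41347 ≈ -0.20577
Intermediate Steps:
X(d, U) = 0
L(a) = -3 + (96 + a)/(2*a) (L(a) = -3 + (96 + a)/(((a + a) - a) + a) = -3 + (96 + a)/((2*a - a) + a) = -3 + (96 + a)/(a + a) = -3 + (96 + a)/((2*a)) = -3 + (96 + a)*(1/(2*a)) = -3 + (96 + a)/(2*a))
-8508/41347 + X(-130, -120)/L(-111) = -8508/41347 + 0/(-5/2 + 48/(-111)) = -8508*1/41347 + 0/(-5/2 + 48*(-1/111)) = -8508/41347 + 0/(-5/2 - 16/37) = -8508/41347 + 0/(-217/74) = -8508/41347 + 0*(-74/217) = -8508/41347 + 0 = -8508/41347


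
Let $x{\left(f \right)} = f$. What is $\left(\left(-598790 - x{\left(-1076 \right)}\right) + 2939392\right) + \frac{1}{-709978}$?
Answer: $\frac{1662539863083}{709978} \approx 2.3417 \cdot 10^{6}$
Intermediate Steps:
$\left(\left(-598790 - x{\left(-1076 \right)}\right) + 2939392\right) + \frac{1}{-709978} = \left(\left(-598790 - -1076\right) + 2939392\right) + \frac{1}{-709978} = \left(\left(-598790 + 1076\right) + 2939392\right) - \frac{1}{709978} = \left(-597714 + 2939392\right) - \frac{1}{709978} = 2341678 - \frac{1}{709978} = \frac{1662539863083}{709978}$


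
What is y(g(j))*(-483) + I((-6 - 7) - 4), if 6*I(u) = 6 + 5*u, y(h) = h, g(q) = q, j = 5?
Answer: -14569/6 ≈ -2428.2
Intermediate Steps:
I(u) = 1 + 5*u/6 (I(u) = (6 + 5*u)/6 = 1 + 5*u/6)
y(g(j))*(-483) + I((-6 - 7) - 4) = 5*(-483) + (1 + 5*((-6 - 7) - 4)/6) = -2415 + (1 + 5*(-13 - 4)/6) = -2415 + (1 + (⅚)*(-17)) = -2415 + (1 - 85/6) = -2415 - 79/6 = -14569/6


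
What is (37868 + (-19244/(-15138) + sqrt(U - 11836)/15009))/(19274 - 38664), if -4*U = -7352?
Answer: -20473751/10483065 - I*sqrt(9998)/291024510 ≈ -1.953 - 3.4358e-7*I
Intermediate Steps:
U = 1838 (U = -1/4*(-7352) = 1838)
(37868 + (-19244/(-15138) + sqrt(U - 11836)/15009))/(19274 - 38664) = (37868 + (-19244/(-15138) + sqrt(1838 - 11836)/15009))/(19274 - 38664) = (37868 + (-19244*(-1/15138) + sqrt(-9998)*(1/15009)))/(-19390) = (37868 + (9622/7569 + (I*sqrt(9998))*(1/15009)))*(-1/19390) = (37868 + (9622/7569 + I*sqrt(9998)/15009))*(-1/19390) = (286632514/7569 + I*sqrt(9998)/15009)*(-1/19390) = -20473751/10483065 - I*sqrt(9998)/291024510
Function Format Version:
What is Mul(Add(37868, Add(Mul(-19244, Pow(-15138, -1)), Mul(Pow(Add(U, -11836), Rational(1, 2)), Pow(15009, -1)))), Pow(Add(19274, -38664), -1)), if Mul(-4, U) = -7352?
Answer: Add(Rational(-20473751, 10483065), Mul(Rational(-1, 291024510), I, Pow(9998, Rational(1, 2)))) ≈ Add(-1.9530, Mul(-3.4358e-7, I))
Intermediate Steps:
U = 1838 (U = Mul(Rational(-1, 4), -7352) = 1838)
Mul(Add(37868, Add(Mul(-19244, Pow(-15138, -1)), Mul(Pow(Add(U, -11836), Rational(1, 2)), Pow(15009, -1)))), Pow(Add(19274, -38664), -1)) = Mul(Add(37868, Add(Mul(-19244, Pow(-15138, -1)), Mul(Pow(Add(1838, -11836), Rational(1, 2)), Pow(15009, -1)))), Pow(Add(19274, -38664), -1)) = Mul(Add(37868, Add(Mul(-19244, Rational(-1, 15138)), Mul(Pow(-9998, Rational(1, 2)), Rational(1, 15009)))), Pow(-19390, -1)) = Mul(Add(37868, Add(Rational(9622, 7569), Mul(Mul(I, Pow(9998, Rational(1, 2))), Rational(1, 15009)))), Rational(-1, 19390)) = Mul(Add(37868, Add(Rational(9622, 7569), Mul(Rational(1, 15009), I, Pow(9998, Rational(1, 2))))), Rational(-1, 19390)) = Mul(Add(Rational(286632514, 7569), Mul(Rational(1, 15009), I, Pow(9998, Rational(1, 2)))), Rational(-1, 19390)) = Add(Rational(-20473751, 10483065), Mul(Rational(-1, 291024510), I, Pow(9998, Rational(1, 2))))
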